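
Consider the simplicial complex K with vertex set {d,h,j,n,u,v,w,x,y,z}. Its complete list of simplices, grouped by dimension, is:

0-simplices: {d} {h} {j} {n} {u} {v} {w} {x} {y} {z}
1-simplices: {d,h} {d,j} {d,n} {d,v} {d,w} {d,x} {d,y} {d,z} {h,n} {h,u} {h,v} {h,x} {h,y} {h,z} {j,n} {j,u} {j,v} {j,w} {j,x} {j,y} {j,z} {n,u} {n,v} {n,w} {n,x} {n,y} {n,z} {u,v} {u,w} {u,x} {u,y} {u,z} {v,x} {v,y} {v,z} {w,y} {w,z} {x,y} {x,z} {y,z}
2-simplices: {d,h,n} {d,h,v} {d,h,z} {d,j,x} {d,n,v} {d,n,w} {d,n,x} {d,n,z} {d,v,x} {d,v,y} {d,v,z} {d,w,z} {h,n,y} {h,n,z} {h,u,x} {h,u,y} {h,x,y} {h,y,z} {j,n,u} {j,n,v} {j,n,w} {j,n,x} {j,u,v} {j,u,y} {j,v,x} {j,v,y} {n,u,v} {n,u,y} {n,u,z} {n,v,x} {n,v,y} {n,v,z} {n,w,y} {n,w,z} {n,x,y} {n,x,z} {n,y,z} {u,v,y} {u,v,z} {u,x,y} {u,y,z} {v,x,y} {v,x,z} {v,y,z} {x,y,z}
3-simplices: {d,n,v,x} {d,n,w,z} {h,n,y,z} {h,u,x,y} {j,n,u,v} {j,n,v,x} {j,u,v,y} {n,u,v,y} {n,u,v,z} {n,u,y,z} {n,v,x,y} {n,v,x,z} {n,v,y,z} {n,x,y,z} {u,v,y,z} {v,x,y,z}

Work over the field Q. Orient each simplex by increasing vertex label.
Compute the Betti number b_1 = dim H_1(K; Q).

n_0=10 n_1=40 n_2=45 n_3=16  [Q]
∂1: piv[dh,dj,dn,dv,dw,dx,dy,dz,hu] rk=9  ker:hn,hv,hx,hy,hz,jn,ju,jv,jw,jx,jy,jz,nu,nv,nw,nx,ny,nz,uv,uw,ux,uy,uz,vx,vy,vz,wy,wz,xy,xz,yz
∂2: piv[dhn,dhv,dhz,djx,dnv,dnw,dnx,dnz,dvx,dvy,dvz,dwz,hny,hux,huy,hxy,hyz,jnu,jnv,jnw,jnx,juv,juy,jvy,nuy,nuz,nwy,nxy,nxz] rk=29  ker:hnz,jvx,nuv,nvx,nvy,nvz,nwz,nyz,uvy,uvz,uxy,uyz,vxy,vxz,vyz,xyz
∂3: piv[dnvx,dnwz,hnyz,huxy,jnuv,jnvx,juvy,nuvy,nuvz,nuyz,nvxy,nvxz,nvyz,nxyz] rk=14  ker:uvyz,vxyz
b_1=(40−9)−29=2

b_1=2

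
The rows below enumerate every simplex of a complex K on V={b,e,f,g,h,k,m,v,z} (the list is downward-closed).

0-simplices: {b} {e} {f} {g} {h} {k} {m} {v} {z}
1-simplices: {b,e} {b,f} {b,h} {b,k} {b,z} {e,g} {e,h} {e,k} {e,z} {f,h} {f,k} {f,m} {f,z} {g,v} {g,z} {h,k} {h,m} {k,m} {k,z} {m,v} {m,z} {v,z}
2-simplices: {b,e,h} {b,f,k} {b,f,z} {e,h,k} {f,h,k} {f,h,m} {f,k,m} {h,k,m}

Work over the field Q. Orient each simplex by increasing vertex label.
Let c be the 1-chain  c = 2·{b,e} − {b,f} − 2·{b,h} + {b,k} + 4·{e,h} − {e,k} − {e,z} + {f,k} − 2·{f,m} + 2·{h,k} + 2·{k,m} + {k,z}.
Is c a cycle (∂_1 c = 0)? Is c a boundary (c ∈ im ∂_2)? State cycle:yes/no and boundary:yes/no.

cycle:yes boundary:no

n_0=9 n_1=22 n_2=8  [Q]
∂1: piv[be,bf,bh,bk,bz,eg,fm,gv] rk=8  ker:eh,ek,ez,fh,fk,fz,gz,hk,hm,km,kz,mv,mz,vz
∂2: piv[beh,bfk,bfz,ehk,fhk,fhm,fkm] rk=7  ker:hkm
∂1c = 0
c vs im∂2: residual ≠ 0 ⇒ not boundary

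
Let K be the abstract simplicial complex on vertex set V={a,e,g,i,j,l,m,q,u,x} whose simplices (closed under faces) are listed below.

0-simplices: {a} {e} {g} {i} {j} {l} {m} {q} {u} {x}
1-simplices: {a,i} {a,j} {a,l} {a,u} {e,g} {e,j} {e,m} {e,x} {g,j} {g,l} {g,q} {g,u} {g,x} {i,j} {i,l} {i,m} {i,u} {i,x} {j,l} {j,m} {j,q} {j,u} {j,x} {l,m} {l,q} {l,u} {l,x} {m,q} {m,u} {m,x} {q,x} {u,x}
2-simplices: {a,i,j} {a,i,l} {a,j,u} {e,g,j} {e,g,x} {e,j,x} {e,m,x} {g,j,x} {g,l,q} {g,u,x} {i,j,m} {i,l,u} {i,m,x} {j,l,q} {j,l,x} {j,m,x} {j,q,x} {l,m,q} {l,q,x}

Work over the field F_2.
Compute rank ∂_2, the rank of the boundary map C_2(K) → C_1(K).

rank∂_2=17

n_0=10 n_1=32 n_2=19  [Z2]
∂1: piv[ai,aj,al,au,eg,ej,em,ex,gq] rk=9  ker:gj,gl,gu,gx,ij,il,im,iu,ix,jl,jm,jq,ju,jx,lm,lq,lu,lx,mq,mu,mx,qx,ux
∂2: piv[aij,ail,aju,egj,egx,ejx,emx,glq,gux,ijm,ilu,imx,jlq,jlx,jmx,jqx,lmq] rk=17  ker:gjx,lqx
rk∂_2=17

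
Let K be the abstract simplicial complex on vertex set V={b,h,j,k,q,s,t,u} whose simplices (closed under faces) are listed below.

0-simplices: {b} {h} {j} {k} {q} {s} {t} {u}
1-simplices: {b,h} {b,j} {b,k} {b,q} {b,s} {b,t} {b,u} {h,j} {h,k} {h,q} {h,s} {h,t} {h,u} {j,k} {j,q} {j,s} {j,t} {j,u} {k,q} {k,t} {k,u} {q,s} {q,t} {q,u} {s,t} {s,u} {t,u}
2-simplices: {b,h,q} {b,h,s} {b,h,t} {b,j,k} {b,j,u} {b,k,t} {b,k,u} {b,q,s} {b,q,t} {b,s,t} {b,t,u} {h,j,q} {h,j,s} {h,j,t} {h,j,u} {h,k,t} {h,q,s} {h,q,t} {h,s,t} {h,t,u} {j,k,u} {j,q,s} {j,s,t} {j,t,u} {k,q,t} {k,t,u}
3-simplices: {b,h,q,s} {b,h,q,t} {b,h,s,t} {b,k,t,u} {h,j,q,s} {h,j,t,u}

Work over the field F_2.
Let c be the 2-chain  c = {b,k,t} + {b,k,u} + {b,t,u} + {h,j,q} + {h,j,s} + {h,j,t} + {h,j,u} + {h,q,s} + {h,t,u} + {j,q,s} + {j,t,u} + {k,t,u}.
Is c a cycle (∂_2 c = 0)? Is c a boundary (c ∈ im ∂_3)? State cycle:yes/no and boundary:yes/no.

n_0=8 n_1=27 n_2=26 n_3=6  [Z2]
∂1: piv[bh,bj,bk,bq,bs,bt,bu] rk=7  ker:hj,hk,hq,hs,ht,hu,jk,jq,js,jt,ju,kq,kt,ku,qs,qt,qu,st,su,tu
∂2: piv[bhq,bhs,bht,bjk,bju,bkt,bku,bqs,bqt,bst,btu,hjq,hjs,hjt,hju,hkt,htu,kqt] rk=18  ker:hqs,hqt,hst,jku,jqs,jst,jtu,ktu
∂3: piv[bhqs,bhqt,bhst,bktu,hjqs,hjtu] rk=6
∂2c = 0
c vs im∂3: reduces to 0 ⇒ boundary

cycle:yes boundary:yes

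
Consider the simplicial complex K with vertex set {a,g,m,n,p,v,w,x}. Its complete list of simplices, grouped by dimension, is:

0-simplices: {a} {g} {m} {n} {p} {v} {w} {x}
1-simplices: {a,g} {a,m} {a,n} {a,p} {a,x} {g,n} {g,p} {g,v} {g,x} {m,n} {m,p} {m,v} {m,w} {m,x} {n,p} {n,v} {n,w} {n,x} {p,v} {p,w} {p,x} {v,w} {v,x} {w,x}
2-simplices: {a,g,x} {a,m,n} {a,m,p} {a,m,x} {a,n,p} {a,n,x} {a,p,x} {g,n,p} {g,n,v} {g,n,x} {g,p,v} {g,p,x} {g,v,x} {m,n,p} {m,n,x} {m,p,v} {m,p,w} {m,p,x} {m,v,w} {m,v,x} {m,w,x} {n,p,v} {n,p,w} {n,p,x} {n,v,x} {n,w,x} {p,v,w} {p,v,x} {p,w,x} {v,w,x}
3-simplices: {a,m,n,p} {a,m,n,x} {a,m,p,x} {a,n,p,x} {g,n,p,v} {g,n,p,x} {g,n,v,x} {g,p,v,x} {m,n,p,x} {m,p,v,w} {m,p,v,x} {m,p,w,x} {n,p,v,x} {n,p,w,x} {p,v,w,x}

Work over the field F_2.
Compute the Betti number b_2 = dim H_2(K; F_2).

n_0=8 n_1=24 n_2=30 n_3=15  [Z2]
∂1: piv[ag,am,an,ap,ax,gv,mw] rk=7  ker:gn,gp,gx,mn,mp,mv,mx,np,nv,nw,nx,pv,pw,px,vw,vx,wx
∂2: piv[agx,amn,amp,amx,anp,anx,apx,gnp,gnv,gnx,gpv,gvx,mpv,mpw,mvw,mwx,npw] rk=17  ker:gpx,mnp,mnx,mpx,mvx,npv,npx,nvx,nwx,pvw,pvx,pwx,vwx
∂3: piv[amnp,amnx,ampx,anpx,gnpv,gnpx,gnvx,gpvx,mpvw,mpvx,mpwx,npwx,pvwx] rk=13  ker:mnpx,npvx
b_2=(30−17)−13=0

b_2=0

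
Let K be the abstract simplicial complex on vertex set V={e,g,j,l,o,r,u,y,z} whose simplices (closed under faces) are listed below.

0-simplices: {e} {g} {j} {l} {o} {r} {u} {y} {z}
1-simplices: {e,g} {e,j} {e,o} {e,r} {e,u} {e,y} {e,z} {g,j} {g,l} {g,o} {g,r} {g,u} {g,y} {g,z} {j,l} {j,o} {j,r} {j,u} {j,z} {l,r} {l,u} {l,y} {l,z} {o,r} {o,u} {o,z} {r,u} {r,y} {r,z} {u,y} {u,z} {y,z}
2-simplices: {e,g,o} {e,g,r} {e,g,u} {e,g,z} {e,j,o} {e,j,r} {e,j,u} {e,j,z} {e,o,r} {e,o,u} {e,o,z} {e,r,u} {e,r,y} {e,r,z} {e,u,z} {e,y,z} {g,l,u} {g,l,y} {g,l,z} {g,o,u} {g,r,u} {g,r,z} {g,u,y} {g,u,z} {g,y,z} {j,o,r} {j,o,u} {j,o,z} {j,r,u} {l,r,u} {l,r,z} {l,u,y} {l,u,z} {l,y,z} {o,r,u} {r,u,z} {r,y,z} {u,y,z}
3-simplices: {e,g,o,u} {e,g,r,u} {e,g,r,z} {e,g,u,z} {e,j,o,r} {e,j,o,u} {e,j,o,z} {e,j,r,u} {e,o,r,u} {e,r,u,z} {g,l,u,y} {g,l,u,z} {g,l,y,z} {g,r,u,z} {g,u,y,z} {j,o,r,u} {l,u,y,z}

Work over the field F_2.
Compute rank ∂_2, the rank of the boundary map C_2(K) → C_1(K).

n_0=9 n_1=32 n_2=38 n_3=17  [Z2]
∂1: piv[eg,ej,eo,er,eu,ey,ez,gl] rk=8  ker:gj,go,gr,gu,gy,gz,jl,jo,jr,ju,jz,lr,lu,ly,lz,or,ou,oz,ru,ry,rz,uy,uz,yz
∂2: piv[ego,egr,egu,egz,ejo,ejr,eju,ejz,eor,eou,eoz,eru,ery,erz,euz,eyz,glu,gly,glz,guy,gyz,lru] rk=22  ker:gou,gru,grz,guz,jor,jou,joz,jru,lrz,luy,luz,lyz,oru,ruz,ryz,uyz
∂3: piv[egou,egru,egrz,eguz,ejor,ejou,ejoz,ejru,eoru,eruz,gluy,gluz,glyz,guyz] rk=14  ker:gruz,joru,luyz
rk∂_2=22

rank∂_2=22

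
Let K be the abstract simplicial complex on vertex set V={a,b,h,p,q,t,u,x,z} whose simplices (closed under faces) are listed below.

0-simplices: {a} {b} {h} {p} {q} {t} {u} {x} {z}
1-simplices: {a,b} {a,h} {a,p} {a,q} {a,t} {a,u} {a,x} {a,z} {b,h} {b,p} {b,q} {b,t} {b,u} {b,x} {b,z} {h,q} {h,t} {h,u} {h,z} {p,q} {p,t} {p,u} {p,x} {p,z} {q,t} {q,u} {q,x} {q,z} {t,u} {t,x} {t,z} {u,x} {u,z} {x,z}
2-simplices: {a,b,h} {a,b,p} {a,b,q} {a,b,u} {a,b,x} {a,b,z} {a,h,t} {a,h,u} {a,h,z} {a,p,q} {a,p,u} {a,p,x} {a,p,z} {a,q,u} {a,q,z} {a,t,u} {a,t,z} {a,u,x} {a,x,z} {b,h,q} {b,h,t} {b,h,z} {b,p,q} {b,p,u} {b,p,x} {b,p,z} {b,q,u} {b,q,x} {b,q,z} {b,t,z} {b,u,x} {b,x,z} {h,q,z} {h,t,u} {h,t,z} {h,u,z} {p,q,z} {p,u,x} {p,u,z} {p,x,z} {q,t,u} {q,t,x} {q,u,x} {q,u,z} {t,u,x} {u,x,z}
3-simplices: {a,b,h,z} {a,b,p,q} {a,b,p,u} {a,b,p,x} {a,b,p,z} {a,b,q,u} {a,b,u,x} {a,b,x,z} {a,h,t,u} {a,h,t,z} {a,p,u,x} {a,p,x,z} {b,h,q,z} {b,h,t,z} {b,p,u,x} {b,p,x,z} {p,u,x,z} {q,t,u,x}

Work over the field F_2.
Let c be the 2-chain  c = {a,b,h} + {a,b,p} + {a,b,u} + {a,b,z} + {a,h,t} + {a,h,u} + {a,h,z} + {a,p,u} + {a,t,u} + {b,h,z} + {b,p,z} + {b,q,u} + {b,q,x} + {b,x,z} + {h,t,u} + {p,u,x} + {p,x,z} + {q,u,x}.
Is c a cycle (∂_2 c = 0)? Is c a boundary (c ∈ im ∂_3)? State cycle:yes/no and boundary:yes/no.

n_0=9 n_1=34 n_2=46 n_3=18  [Z2]
∂1: piv[ab,ah,ap,aq,at,au,ax,az] rk=8  ker:bh,bp,bq,bt,bu,bx,bz,hq,ht,hu,hz,pq,pt,pu,px,pz,qt,qu,qx,qz,tu,tx,tz,ux,uz,xz
∂2: piv[abh,abp,abq,abu,abx,abz,aht,ahu,ahz,apq,apu,apx,apz,aqu,aqz,atu,atz,aux,axz,bhq,bht,bqx,huz,qtu,qtx] rk=25  ker:bhz,bpq,bpu,bpx,bpz,bqu,bqz,btz,bux,bxz,hqz,htu,htz,pqz,pux,puz,pxz,qux,quz,tux,uxz
∂3: piv[abhz,abpq,abpu,abpx,abpz,abqu,abux,abxz,ahtu,ahtz,apux,apxz,bhqz,bhtz,puxz,qtux] rk=16  ker:bpux,bpxz
∂2c = 0
c vs im∂3: residual ≠ 0 ⇒ not boundary

cycle:yes boundary:no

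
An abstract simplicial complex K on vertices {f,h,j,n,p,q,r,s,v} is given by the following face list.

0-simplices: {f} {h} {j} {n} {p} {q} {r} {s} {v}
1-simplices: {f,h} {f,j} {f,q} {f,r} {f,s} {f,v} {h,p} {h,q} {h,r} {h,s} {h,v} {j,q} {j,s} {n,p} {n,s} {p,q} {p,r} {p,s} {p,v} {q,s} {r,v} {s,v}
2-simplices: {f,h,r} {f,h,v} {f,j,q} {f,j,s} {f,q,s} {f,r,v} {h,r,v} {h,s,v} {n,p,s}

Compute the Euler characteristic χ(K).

χ(K)=-4

n_0=9 n_1=22 n_2=9
χ=+9−22+9=-4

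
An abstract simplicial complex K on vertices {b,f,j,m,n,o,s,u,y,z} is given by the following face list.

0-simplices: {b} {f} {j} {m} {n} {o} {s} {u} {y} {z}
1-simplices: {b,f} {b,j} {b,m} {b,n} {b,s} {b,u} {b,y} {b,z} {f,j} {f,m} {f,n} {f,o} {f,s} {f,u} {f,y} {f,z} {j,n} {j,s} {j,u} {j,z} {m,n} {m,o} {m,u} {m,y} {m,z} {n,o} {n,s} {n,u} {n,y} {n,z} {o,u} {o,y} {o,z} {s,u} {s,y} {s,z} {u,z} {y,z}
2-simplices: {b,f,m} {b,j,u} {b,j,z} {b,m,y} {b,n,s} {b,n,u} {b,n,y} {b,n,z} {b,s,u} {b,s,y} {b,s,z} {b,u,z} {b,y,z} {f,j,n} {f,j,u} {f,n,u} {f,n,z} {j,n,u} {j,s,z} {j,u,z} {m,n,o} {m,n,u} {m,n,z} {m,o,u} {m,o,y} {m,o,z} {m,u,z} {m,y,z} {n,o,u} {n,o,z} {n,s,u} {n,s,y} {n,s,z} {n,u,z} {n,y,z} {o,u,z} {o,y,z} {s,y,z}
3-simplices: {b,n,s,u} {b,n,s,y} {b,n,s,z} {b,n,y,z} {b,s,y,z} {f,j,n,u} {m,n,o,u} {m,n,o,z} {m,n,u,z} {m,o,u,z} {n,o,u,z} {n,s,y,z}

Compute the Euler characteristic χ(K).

n_0=10 n_1=38 n_2=38 n_3=12
χ=+10−38+38−12=-2

χ(K)=-2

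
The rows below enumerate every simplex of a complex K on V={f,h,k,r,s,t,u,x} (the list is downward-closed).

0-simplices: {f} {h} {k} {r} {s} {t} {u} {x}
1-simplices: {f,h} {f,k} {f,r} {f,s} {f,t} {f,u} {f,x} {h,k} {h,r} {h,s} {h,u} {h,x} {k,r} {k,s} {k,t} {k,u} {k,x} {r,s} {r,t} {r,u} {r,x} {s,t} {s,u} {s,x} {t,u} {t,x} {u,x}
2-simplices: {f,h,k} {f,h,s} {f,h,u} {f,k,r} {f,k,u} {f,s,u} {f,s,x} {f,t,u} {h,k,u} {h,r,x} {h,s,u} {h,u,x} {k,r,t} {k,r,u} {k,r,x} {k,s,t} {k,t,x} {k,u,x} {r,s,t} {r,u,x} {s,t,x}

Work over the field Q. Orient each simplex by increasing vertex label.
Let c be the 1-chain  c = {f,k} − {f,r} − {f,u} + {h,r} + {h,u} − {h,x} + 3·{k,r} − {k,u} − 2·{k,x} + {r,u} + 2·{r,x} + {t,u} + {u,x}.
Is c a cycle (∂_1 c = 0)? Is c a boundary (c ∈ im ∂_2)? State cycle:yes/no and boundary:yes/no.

cycle:no boundary:no

n_0=8 n_1=27 n_2=21  [Q]
∂1: piv[fh,fk,fr,fs,ft,fu,fx] rk=7  ker:hk,hr,hs,hu,hx,kr,ks,kt,ku,kx,rs,rt,ru,rx,st,su,sx,tu,tx,ux
∂2: piv[fhk,fhs,fhu,fkr,fku,fsu,fsx,ftu,hrx,hux,krt,kru,krx,kst,ktx,kux,rst,stx] rk=18  ker:hku,hsu,rux
∂1c = {f} − {h} + {k} − {t}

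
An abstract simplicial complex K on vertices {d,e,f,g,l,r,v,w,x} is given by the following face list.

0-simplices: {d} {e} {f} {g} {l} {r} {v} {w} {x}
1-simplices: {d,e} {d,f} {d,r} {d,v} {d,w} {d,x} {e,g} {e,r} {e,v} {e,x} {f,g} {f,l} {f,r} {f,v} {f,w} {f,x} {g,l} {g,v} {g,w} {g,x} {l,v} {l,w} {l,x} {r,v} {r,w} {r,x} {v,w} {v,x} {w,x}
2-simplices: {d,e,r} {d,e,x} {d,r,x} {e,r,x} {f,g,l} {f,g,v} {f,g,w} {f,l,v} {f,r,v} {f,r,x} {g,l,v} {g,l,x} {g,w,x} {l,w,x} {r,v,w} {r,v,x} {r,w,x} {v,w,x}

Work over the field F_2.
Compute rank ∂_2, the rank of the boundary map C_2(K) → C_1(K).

rank∂_2=15

n_0=9 n_1=29 n_2=18  [Z2]
∂1: piv[de,df,dr,dv,dw,dx,eg,fl] rk=8  ker:er,ev,ex,fg,fr,fv,fw,fx,gl,gv,gw,gx,lv,lw,lx,rv,rw,rx,vw,vx,wx
∂2: piv[der,dex,drx,fgl,fgv,fgw,flv,frv,frx,glx,gwx,lwx,rvw,rvx,rwx] rk=15  ker:erx,glv,vwx
rk∂_2=15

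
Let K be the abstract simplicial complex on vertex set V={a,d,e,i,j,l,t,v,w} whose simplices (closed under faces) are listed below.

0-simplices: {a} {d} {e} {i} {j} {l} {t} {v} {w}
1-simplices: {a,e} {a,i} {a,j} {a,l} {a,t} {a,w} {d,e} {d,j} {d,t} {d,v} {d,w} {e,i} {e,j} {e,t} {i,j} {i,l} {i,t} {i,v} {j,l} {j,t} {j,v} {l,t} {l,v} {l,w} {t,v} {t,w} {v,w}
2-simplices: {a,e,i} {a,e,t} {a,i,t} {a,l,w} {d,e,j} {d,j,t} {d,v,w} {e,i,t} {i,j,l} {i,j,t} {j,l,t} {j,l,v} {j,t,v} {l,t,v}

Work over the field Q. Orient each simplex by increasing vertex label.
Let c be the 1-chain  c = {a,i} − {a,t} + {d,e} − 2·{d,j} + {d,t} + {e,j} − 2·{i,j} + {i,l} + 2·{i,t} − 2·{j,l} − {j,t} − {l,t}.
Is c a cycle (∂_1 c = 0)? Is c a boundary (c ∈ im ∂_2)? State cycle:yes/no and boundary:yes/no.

n_0=9 n_1=27 n_2=14  [Q]
∂1: piv[ae,ai,aj,al,at,aw,de,dv] rk=8  ker:dj,dt,dw,ei,ej,et,ij,il,it,iv,jl,jt,jv,lt,lv,lw,tv,tw,vw
∂2: piv[aei,aet,ait,alw,dej,djt,dvw,ijl,ijt,jlt,jlv,jtv] rk=12  ker:eit,ltv
∂1c = 0
c vs im∂2: reduces to 0 ⇒ boundary

cycle:yes boundary:yes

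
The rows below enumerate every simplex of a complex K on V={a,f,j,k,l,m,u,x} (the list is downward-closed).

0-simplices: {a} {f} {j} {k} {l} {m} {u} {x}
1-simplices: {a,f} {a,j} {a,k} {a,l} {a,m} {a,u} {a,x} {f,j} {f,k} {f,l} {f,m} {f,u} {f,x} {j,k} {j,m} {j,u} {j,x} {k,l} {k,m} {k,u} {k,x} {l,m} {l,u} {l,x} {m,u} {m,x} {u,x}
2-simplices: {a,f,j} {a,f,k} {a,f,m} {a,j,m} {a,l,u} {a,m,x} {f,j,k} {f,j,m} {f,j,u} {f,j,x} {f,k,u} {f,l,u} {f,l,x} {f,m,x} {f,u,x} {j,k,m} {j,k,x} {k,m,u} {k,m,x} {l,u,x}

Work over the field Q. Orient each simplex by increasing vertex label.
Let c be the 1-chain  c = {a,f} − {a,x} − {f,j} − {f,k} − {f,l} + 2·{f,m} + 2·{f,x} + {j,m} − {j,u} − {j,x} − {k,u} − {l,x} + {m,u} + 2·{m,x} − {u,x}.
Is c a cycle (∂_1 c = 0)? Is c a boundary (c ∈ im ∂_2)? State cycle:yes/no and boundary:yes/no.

cycle:yes boundary:yes

n_0=8 n_1=27 n_2=20  [Q]
∂1: piv[af,aj,ak,al,am,au,ax] rk=7  ker:fj,fk,fl,fm,fu,fx,jk,jm,ju,jx,kl,km,ku,kx,lm,lu,lx,mu,mx,ux
∂2: piv[afj,afk,afm,ajm,alu,amx,fjk,fju,fjx,fku,flu,flx,fmx,fux,jkm,jkx,kmu] rk=17  ker:fjm,kmx,lux
∂1c = 0
c vs im∂2: reduces to 0 ⇒ boundary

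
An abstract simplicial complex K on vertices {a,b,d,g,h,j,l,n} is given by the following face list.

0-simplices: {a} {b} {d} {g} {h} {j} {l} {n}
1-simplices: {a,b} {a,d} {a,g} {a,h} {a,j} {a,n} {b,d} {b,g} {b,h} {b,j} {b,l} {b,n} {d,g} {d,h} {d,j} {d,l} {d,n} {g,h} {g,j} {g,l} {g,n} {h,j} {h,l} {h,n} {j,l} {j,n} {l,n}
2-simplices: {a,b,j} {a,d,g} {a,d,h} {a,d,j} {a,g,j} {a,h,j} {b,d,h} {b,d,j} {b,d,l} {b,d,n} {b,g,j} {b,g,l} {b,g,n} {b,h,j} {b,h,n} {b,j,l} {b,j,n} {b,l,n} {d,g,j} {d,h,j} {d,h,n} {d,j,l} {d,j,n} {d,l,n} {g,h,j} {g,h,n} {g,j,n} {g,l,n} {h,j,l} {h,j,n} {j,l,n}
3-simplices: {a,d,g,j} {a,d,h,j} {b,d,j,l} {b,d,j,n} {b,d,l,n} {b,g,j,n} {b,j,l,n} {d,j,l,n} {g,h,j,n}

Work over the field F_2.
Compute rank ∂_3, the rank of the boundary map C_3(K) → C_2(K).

n_0=8 n_1=27 n_2=31 n_3=9  [Z2]
∂1: piv[ab,ad,ag,ah,aj,an,bl] rk=7  ker:bd,bg,bh,bj,bn,dg,dh,dj,dl,dn,gh,gj,gl,gn,hj,hl,hn,jl,jn,ln
∂2: piv[abj,adg,adh,adj,agj,ahj,bdh,bdj,bdl,bdn,bgj,bgl,bgn,bhn,bjl,bjn,bln,ghj,hjl] rk=19  ker:bhj,dgj,dhj,dhn,djl,djn,dln,ghn,gjn,gln,hjn,jln
∂3: piv[adgj,adhj,bdjl,bdjn,bdln,bgjn,bjln,ghjn] rk=8  ker:djln
rk∂_3=8

rank∂_3=8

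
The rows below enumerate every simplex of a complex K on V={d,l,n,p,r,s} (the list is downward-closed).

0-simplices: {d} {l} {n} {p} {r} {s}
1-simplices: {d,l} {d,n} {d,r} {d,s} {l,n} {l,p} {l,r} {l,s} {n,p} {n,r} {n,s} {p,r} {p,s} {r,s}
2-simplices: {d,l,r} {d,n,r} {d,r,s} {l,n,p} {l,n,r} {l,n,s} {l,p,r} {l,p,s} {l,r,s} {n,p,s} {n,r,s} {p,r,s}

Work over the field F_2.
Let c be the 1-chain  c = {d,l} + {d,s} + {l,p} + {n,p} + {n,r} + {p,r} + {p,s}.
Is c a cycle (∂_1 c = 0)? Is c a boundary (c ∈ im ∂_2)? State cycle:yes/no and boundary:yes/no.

n_0=6 n_1=14 n_2=12  [Z2]
∂1: piv[dl,dn,dr,ds,lp] rk=5  ker:ln,lr,ls,np,nr,ns,pr,ps,rs
∂2: piv[dlr,dnr,drs,lnp,lnr,lns,lpr,lps,lrs] rk=9  ker:nps,nrs,prs
∂1c = 0
c vs im∂2: reduces to 0 ⇒ boundary

cycle:yes boundary:yes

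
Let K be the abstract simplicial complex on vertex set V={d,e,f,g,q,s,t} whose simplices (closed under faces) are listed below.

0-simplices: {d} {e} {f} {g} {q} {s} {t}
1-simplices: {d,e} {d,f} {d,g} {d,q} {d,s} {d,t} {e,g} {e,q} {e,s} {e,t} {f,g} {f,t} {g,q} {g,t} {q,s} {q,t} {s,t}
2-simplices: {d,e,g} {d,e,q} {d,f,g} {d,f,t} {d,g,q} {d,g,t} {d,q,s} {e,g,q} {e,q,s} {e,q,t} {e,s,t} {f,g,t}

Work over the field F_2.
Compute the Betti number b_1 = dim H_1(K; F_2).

b_1=1

n_0=7 n_1=17 n_2=12  [Z2]
∂1: piv[de,df,dg,dq,ds,dt] rk=6  ker:eg,eq,es,et,fg,ft,gq,gt,qs,qt,st
∂2: piv[deg,deq,dfg,dft,dgq,dgt,dqs,eqs,eqt,est] rk=10  ker:egq,fgt
b_1=(17−6)−10=1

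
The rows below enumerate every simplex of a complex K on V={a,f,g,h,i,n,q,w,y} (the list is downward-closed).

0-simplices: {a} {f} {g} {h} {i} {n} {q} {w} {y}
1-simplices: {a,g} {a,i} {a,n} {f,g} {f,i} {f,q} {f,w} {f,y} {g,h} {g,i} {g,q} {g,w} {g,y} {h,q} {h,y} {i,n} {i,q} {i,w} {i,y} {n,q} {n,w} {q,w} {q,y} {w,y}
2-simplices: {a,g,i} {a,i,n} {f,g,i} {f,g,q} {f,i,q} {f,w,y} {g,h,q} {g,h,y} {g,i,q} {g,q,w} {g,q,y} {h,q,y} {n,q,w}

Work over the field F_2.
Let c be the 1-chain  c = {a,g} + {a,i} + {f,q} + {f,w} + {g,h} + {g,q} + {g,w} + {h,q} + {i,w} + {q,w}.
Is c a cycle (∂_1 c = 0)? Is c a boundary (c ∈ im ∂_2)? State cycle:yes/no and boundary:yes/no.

cycle:yes boundary:no

n_0=9 n_1=24 n_2=13  [Z2]
∂1: piv[ag,ai,an,fg,fq,fw,fy,gh] rk=8  ker:fi,gi,gq,gw,gy,hq,hy,in,iq,iw,iy,nq,nw,qw,qy,wy
∂2: piv[agi,ain,fgi,fgq,fiq,fwy,ghq,ghy,gqw,gqy,nqw] rk=11  ker:giq,hqy
∂1c = 0
c vs im∂2: residual ≠ 0 ⇒ not boundary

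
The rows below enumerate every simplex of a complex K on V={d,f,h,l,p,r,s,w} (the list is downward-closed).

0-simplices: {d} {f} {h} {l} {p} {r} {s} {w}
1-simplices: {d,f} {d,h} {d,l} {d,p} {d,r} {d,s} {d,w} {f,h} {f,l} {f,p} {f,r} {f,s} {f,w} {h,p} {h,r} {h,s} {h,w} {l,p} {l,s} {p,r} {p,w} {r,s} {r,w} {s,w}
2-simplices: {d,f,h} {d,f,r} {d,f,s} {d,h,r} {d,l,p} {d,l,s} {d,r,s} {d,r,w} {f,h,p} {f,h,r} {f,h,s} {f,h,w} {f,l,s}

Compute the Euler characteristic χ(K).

χ(K)=-3

n_0=8 n_1=24 n_2=13
χ=+8−24+13=-3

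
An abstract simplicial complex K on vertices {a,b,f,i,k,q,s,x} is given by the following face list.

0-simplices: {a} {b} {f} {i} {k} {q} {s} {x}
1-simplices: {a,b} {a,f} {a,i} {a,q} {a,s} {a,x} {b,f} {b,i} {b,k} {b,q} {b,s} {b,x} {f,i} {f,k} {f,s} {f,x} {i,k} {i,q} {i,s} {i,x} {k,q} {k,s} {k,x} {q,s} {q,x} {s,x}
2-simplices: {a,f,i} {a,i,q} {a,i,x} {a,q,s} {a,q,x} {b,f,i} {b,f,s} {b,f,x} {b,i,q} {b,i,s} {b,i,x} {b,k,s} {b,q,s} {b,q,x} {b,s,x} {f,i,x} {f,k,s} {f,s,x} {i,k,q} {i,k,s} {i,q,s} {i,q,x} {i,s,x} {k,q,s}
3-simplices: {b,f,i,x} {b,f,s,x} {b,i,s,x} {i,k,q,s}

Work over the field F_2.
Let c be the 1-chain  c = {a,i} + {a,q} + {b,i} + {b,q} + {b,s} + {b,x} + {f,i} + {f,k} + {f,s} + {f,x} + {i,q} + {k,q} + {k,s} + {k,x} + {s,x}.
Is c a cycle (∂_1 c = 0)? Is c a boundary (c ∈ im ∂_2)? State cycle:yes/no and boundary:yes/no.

n_0=8 n_1=26 n_2=24 n_3=4  [Z2]
∂1: piv[ab,af,ai,aq,as,ax,bk] rk=7  ker:bf,bi,bq,bs,bx,fi,fk,fs,fx,ik,iq,is,ix,kq,ks,kx,qs,qx,sx
∂2: piv[afi,aiq,aix,aqs,aqx,bfi,bfs,bfx,biq,bis,bix,bks,bqs,bsx,fks,ikq,iks] rk=17  ker:bqx,fix,fsx,iqs,iqx,isx,kqs
∂3: piv[bfix,bfsx,bisx,ikqs] rk=4
∂1c = 0
c vs im∂2: residual ≠ 0 ⇒ not boundary

cycle:yes boundary:no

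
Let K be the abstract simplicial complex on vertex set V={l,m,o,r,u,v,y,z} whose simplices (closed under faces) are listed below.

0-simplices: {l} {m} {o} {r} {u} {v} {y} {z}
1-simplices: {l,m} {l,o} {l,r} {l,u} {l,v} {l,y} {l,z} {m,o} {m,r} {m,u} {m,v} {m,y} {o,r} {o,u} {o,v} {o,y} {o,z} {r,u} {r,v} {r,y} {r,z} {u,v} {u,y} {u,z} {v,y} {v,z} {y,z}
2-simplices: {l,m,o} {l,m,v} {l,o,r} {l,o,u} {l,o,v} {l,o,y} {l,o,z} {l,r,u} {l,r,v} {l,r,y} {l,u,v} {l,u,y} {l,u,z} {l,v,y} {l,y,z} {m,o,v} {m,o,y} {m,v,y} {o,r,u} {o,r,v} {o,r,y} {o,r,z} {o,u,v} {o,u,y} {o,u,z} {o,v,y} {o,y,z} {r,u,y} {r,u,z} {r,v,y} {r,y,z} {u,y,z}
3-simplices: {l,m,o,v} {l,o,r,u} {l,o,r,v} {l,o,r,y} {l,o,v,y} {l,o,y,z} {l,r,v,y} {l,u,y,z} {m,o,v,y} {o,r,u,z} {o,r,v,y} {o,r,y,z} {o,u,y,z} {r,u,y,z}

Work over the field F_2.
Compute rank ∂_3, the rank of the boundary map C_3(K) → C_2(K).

rank∂_3=13

n_0=8 n_1=27 n_2=32 n_3=14  [Z2]
∂1: piv[lm,lo,lr,lu,lv,ly,lz] rk=7  ker:mo,mr,mu,mv,my,or,ou,ov,oy,oz,ru,rv,ry,rz,uv,uy,uz,vy,vz,yz
∂2: piv[lmo,lmv,lor,lou,lov,loy,loz,lru,lrv,lry,luv,luy,luz,lvy,lyz,moy,orz] rk=17  ker:mov,mvy,oru,orv,ory,ouv,ouy,ouz,ovy,oyz,ruy,ruz,rvy,ryz,uyz
∂3: piv[lmov,loru,lorv,lory,lovy,loyz,lrvy,luyz,movy,oruz,oryz,ouyz,ruyz] rk=13  ker:orvy
rk∂_3=13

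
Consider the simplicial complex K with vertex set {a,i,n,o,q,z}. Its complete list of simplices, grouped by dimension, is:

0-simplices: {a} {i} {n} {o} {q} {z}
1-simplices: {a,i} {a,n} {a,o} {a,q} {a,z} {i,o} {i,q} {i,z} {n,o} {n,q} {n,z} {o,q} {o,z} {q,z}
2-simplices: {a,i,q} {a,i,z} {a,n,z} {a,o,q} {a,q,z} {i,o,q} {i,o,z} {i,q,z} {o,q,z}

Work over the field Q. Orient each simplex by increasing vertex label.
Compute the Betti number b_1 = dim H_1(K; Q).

b_1=2

n_0=6 n_1=14 n_2=9  [Q]
∂1: piv[ai,an,ao,aq,az] rk=5  ker:io,iq,iz,no,nq,nz,oq,oz,qz
∂2: piv[aiq,aiz,anz,aoq,aqz,ioq,ioz] rk=7  ker:iqz,oqz
b_1=(14−5)−7=2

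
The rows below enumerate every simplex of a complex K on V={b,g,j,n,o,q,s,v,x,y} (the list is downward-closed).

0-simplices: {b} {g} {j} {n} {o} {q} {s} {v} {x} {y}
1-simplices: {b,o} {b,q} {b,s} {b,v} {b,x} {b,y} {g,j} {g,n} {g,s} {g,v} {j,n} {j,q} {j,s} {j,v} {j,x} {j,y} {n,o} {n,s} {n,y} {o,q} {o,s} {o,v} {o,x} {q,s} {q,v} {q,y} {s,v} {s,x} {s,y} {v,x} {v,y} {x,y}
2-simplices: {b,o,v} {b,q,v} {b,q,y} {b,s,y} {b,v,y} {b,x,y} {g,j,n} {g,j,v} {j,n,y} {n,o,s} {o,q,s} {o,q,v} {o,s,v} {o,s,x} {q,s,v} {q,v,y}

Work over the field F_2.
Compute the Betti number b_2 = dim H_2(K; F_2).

n_0=10 n_1=32 n_2=16  [Z2]
∂1: piv[bo,bq,bs,bv,bx,by,gj,gn,gs] rk=9  ker:gv,jn,jq,js,jv,jx,jy,no,ns,ny,oq,os,ov,ox,qs,qv,qy,sv,sx,sy,vx,vy,xy
∂2: piv[bov,bqv,bqy,bsy,bvy,bxy,gjn,gjv,jny,nos,oqs,oqv,osv,osx] rk=14  ker:qsv,qvy
b_2=(16−14)−0=2

b_2=2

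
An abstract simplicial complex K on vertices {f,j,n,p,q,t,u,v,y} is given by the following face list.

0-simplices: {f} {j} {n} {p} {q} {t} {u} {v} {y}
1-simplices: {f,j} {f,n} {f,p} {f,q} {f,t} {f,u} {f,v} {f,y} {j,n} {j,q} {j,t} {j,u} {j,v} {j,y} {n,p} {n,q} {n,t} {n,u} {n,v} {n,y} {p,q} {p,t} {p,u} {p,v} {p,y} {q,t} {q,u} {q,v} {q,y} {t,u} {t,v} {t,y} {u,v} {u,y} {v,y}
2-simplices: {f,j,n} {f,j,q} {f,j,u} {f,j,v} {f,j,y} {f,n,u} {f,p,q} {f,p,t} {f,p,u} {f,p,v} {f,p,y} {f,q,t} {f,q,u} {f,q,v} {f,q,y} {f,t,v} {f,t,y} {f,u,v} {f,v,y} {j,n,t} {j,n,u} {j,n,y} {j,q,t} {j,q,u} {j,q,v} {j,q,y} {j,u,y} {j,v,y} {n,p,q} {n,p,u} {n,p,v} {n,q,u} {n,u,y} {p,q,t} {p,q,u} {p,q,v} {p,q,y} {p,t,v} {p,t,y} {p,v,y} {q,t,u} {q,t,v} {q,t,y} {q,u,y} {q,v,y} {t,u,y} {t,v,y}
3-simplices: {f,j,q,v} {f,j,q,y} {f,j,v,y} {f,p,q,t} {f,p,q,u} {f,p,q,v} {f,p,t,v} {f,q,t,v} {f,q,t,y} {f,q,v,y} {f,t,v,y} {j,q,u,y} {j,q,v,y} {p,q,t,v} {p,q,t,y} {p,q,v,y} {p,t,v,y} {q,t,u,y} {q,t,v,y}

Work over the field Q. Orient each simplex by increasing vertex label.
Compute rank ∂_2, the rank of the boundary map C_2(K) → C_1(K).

rank∂_2=27

n_0=9 n_1=35 n_2=47 n_3=19  [Q]
∂1: piv[fj,fn,fp,fq,ft,fu,fv,fy] rk=8  ker:jn,jq,jt,ju,jv,jy,np,nq,nt,nu,nv,ny,pq,pt,pu,pv,py,qt,qu,qv,qy,tu,tv,ty,uv,uy,vy
∂2: piv[fjn,fjq,fju,fjv,fjy,fnu,fpq,fpt,fpu,fpv,fpy,fqt,fqu,fqv,fqy,ftv,fty,fuv,fvy,jnt,jny,jqt,juy,npq,npu,npv,qtu] rk=27  ker:jnu,jqu,jqv,jqy,jvy,nqu,nuy,pqt,pqu,pqv,pqy,ptv,pty,pvy,qtv,qty,quy,qvy,tuy,tvy
∂3: piv[fjqv,fjqy,fjvy,fpqt,fpqu,fpqv,fptv,fqtv,fqty,fqvy,ftvy,jquy,pqty,pqvy,qtuy] rk=15  ker:jqvy,pqtv,ptvy,qtvy
rk∂_2=27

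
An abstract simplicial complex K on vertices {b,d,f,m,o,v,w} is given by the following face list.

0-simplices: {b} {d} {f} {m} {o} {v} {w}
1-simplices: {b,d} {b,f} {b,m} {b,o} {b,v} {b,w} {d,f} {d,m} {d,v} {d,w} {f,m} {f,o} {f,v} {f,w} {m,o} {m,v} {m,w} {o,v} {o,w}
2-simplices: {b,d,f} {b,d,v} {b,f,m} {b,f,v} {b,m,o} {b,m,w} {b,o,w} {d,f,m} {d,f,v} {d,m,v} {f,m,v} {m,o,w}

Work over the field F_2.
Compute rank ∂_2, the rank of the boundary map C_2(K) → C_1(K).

n_0=7 n_1=19 n_2=12  [Z2]
∂1: piv[bd,bf,bm,bo,bv,bw] rk=6  ker:df,dm,dv,dw,fm,fo,fv,fw,mo,mv,mw,ov,ow
∂2: piv[bdf,bdv,bfm,bfv,bmo,bmw,bow,dfm,dmv] rk=9  ker:dfv,fmv,mow
rk∂_2=9

rank∂_2=9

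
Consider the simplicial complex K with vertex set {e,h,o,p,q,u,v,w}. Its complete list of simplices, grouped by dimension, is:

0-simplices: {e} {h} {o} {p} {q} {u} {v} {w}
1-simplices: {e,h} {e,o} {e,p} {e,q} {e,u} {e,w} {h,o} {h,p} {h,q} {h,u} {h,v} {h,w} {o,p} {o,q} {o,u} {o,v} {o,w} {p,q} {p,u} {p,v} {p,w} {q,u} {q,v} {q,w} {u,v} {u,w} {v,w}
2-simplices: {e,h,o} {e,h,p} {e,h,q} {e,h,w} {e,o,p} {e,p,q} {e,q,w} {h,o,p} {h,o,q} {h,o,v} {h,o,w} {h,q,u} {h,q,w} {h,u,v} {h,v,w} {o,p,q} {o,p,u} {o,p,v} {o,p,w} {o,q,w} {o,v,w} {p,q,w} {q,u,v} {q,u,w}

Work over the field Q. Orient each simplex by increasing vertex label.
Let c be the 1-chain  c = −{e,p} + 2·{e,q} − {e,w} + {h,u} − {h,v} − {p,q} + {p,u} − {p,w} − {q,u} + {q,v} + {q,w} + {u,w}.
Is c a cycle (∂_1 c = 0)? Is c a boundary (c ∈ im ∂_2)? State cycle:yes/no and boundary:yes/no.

n_0=8 n_1=27 n_2=24  [Q]
∂1: piv[eh,eo,ep,eq,eu,ew,hv] rk=7  ker:ho,hp,hq,hu,hw,op,oq,ou,ov,ow,pq,pu,pv,pw,qu,qv,qw,uv,uw,vw
∂2: piv[eho,ehp,ehq,ehw,eop,epq,eqw,hoq,hov,how,hqu,huv,hvw,opu,opv,opw,quv,quw] rk=18  ker:hop,hqw,opq,oqw,ovw,pqw
∂1c = 0
c vs im∂2: residual ≠ 0 ⇒ not boundary

cycle:yes boundary:no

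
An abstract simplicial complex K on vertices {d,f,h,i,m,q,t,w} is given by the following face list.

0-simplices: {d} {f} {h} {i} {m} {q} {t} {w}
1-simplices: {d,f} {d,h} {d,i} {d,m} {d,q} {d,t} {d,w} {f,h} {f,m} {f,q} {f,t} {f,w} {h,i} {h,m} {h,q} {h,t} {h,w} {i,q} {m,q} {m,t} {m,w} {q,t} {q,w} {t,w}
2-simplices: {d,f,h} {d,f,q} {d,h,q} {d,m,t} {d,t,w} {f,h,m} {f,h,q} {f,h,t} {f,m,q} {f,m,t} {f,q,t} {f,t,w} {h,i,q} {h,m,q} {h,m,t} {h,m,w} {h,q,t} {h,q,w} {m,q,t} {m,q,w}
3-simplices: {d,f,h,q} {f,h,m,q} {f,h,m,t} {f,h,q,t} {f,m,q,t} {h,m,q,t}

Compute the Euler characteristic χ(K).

χ(K)=-2

n_0=8 n_1=24 n_2=20 n_3=6
χ=+8−24+20−6=-2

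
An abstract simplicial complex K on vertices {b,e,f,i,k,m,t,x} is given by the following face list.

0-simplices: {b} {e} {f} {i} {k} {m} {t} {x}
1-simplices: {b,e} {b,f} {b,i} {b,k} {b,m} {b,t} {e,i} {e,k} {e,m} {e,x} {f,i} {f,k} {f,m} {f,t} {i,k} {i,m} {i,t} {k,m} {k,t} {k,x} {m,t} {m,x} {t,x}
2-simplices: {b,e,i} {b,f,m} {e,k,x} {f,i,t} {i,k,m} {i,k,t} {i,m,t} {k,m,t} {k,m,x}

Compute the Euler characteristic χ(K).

χ(K)=-6

n_0=8 n_1=23 n_2=9
χ=+8−23+9=-6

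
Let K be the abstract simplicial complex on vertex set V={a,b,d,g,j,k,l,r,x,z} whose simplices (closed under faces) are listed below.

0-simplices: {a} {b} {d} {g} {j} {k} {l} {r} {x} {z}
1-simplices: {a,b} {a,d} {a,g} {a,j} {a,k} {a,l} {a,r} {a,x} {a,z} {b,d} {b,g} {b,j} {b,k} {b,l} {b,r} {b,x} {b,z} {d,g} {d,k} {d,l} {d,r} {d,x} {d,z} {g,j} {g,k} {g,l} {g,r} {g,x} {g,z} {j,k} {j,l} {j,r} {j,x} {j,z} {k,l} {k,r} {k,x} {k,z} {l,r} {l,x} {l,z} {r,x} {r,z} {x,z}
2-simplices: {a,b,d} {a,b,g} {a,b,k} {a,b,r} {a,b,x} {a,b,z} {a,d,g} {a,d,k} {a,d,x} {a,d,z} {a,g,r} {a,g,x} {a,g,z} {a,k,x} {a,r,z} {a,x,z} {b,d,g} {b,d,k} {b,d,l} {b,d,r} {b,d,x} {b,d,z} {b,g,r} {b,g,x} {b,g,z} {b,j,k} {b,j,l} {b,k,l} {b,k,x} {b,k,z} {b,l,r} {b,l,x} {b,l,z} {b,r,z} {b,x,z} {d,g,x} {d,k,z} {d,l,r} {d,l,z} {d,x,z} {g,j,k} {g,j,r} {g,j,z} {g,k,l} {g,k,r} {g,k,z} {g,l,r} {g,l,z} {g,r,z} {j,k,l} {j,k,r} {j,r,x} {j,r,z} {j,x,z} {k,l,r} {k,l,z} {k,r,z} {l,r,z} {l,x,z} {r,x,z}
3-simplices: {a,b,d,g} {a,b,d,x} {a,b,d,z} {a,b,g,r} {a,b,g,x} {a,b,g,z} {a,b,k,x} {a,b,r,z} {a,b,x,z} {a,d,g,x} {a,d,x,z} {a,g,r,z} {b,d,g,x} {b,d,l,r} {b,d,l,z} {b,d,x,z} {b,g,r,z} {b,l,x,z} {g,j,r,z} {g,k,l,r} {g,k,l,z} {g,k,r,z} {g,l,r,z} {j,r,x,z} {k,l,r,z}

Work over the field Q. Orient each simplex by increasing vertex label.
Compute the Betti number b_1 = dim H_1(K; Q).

b_1=2

n_0=10 n_1=44 n_2=60 n_3=25  [Q]
∂1: piv[ab,ad,ag,aj,ak,al,ar,ax,az] rk=9  ker:bd,bg,bj,bk,bl,br,bx,bz,dg,dk,dl,dr,dx,dz,gj,gk,gl,gr,gx,gz,jk,jl,jr,jx,jz,kl,kr,kx,kz,lr,lx,lz,rx,rz,xz
∂2: piv[abd,abg,abk,abr,abx,abz,adg,adk,adx,adz,agr,agx,agz,akx,arz,axz,bdl,bdr,bjk,bjl,bkl,bkz,blr,blx,blz,gjk,gjr,gjz,gkl,gkr,gkz,jrx,jxz] rk=33  ker:bdg,bdk,bdx,bdz,bgr,bgx,bgz,bkx,brz,bxz,dgx,dkz,dlr,dlz,dxz,glr,glz,grz,jkl,jkr,jrz,klr,klz,krz,lrz,lxz,rxz
∂3: piv[abdg,abdx,abdz,abgr,abgx,abgz,abkx,abrz,abxz,adgx,adxz,agrz,bdlr,bdlz,blxz,gjrz,gklr,gklz,gkrz,glrz,jrxz] rk=21  ker:bdgx,bdxz,bgrz,klrz
b_1=(44−9)−33=2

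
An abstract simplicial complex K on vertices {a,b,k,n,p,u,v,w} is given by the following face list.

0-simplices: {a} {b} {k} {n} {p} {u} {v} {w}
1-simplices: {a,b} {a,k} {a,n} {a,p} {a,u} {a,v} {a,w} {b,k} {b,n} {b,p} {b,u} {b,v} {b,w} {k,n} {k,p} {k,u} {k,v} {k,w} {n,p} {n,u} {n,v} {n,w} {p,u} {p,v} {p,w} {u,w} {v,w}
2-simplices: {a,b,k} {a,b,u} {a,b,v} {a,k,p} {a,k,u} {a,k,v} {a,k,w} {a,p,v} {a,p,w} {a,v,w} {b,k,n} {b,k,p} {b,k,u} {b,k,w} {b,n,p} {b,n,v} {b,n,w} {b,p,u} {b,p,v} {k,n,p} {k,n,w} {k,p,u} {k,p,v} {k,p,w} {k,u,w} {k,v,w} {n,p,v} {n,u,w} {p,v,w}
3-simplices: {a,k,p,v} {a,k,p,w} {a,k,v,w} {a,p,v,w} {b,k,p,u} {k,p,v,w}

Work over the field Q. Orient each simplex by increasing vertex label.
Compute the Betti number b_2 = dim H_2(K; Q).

n_0=8 n_1=27 n_2=29 n_3=6  [Q]
∂1: piv[ab,ak,an,ap,au,av,aw] rk=7  ker:bk,bn,bp,bu,bv,bw,kn,kp,ku,kv,kw,np,nu,nv,nw,pu,pv,pw,uw,vw
∂2: piv[abk,abu,abv,akp,aku,akv,akw,apv,apw,avw,bkn,bkp,bkw,bnp,bnv,bnw,bpu,kuw,nuw] rk=19  ker:bku,bpv,knp,knw,kpu,kpv,kpw,kvw,npv,pvw
∂3: piv[akpv,akpw,akvw,apvw,bkpu] rk=5  ker:kpvw
b_2=(29−19)−5=5

b_2=5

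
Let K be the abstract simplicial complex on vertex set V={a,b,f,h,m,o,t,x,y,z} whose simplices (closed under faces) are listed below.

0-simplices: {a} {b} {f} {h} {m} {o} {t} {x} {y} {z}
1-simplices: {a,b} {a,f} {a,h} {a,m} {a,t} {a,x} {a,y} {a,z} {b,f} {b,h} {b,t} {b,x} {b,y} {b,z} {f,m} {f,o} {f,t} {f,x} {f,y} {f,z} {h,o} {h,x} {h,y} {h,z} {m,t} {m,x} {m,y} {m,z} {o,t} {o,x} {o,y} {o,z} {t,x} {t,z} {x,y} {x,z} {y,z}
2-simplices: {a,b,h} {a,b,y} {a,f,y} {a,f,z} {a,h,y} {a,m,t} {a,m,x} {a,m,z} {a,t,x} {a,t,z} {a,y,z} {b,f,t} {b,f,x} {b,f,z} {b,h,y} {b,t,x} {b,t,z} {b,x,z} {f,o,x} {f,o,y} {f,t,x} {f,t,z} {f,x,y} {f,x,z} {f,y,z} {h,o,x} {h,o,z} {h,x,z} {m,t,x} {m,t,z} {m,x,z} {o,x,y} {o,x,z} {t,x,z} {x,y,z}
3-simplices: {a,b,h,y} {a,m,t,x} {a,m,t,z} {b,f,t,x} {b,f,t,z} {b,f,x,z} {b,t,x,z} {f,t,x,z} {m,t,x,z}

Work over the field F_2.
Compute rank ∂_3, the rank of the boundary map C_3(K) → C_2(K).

n_0=10 n_1=37 n_2=35 n_3=9  [Z2]
∂1: piv[ab,af,ah,am,at,ax,ay,az,fo] rk=9  ker:bf,bh,bt,bx,by,bz,fm,ft,fx,fy,fz,ho,hx,hy,hz,mt,mx,my,mz,ot,ox,oy,oz,tx,tz,xy,xz,yz
∂2: piv[abh,aby,afy,afz,ahy,amt,amx,amz,atx,atz,ayz,bft,bfx,bfz,btx,btz,bxz,fox,foy,fxy,hox,hoz,hxz] rk=23  ker:bhy,ftx,ftz,fxz,fyz,mtx,mtz,mxz,oxy,oxz,txz,xyz
∂3: piv[abhy,amtx,amtz,bftx,bftz,bfxz,btxz,mtxz] rk=8  ker:ftxz
rk∂_3=8

rank∂_3=8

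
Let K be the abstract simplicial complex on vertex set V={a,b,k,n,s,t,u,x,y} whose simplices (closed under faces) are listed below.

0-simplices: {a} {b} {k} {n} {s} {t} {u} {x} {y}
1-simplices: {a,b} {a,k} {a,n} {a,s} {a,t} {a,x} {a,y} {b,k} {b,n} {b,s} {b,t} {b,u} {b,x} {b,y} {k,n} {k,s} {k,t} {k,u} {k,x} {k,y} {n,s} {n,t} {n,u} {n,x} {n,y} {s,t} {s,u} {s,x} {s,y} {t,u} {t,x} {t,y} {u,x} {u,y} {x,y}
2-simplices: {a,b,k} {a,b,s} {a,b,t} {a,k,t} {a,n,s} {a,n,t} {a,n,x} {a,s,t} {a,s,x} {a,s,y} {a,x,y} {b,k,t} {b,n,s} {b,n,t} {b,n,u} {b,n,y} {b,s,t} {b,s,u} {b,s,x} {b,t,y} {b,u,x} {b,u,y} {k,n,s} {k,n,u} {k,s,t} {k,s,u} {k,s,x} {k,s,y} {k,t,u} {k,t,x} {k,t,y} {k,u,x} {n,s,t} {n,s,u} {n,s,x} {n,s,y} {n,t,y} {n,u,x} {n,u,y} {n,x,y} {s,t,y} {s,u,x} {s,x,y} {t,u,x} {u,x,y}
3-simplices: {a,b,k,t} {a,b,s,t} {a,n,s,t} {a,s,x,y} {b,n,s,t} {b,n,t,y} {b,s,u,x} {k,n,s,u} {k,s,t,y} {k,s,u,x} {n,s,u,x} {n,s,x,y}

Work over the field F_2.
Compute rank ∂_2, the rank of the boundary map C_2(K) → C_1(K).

rank∂_2=27

n_0=9 n_1=35 n_2=45 n_3=12  [Z2]
∂1: piv[ab,ak,an,as,at,ax,ay,bu] rk=8  ker:bk,bn,bs,bt,bx,by,kn,ks,kt,ku,kx,ky,ns,nt,nu,nx,ny,st,su,sx,sy,tu,tx,ty,ux,uy,xy
∂2: piv[abk,abs,abt,akt,ans,ant,anx,ast,asx,asy,axy,bns,bnu,bny,bsu,bsx,bty,bux,buy,kns,knu,kst,ksx,ksy,ktu,ktx,kty] rk=27  ker:bkt,bnt,bst,ksu,kux,nst,nsu,nsx,nsy,nty,nux,nuy,nxy,sty,sux,sxy,tux,uxy
∂3: piv[abkt,abst,anst,asxy,bnst,bnty,bsux,knsu,ksty,ksux,nsux,nsxy] rk=12
rk∂_2=27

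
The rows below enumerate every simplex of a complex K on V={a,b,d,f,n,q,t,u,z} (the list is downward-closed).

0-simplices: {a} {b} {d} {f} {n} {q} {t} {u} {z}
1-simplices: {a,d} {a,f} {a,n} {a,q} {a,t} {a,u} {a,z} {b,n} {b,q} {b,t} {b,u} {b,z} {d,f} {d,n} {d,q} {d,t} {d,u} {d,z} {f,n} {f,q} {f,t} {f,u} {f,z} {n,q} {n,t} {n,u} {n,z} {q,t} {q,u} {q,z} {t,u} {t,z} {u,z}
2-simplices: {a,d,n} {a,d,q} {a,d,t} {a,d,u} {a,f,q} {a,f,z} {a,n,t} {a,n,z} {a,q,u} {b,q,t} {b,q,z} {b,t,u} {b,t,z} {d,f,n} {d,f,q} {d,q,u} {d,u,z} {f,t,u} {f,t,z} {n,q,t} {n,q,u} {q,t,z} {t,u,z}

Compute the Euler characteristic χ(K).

χ(K)=-1

n_0=9 n_1=33 n_2=23
χ=+9−33+23=-1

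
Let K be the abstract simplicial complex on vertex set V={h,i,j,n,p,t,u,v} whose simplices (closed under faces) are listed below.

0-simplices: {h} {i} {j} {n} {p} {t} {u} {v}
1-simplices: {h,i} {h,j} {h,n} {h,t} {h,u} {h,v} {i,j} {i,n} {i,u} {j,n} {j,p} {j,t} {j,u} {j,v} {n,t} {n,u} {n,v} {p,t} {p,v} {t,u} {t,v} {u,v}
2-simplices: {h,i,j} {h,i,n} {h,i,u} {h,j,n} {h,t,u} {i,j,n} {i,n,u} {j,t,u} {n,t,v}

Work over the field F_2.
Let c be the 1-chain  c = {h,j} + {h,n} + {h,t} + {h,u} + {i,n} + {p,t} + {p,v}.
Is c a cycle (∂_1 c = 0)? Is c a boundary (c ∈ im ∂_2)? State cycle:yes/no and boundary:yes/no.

n_0=8 n_1=22 n_2=9  [Z2]
∂1: piv[hi,hj,hn,ht,hu,hv,jp] rk=7  ker:ij,in,iu,jn,jt,ju,jv,nt,nu,nv,pt,pv,tu,tv,uv
∂2: piv[hij,hin,hiu,hjn,htu,inu,jtu,ntv] rk=8  ker:ijn
∂1c = {i} + {j} + {u} + {v}

cycle:no boundary:no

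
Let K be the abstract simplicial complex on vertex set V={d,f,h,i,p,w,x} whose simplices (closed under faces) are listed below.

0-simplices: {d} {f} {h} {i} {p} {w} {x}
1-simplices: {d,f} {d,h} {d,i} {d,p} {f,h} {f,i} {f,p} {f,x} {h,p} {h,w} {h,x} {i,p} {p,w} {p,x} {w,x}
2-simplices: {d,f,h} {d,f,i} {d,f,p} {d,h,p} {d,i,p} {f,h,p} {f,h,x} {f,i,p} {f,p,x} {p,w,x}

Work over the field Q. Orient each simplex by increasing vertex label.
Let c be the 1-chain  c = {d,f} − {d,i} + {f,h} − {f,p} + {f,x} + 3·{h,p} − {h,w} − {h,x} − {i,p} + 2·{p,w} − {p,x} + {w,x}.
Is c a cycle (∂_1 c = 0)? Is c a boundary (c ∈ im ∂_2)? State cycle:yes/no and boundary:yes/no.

n_0=7 n_1=15 n_2=10  [Q]
∂1: piv[df,dh,di,dp,fx,hw] rk=6  ker:fh,fi,fp,hp,hx,ip,pw,px,wx
∂2: piv[dfh,dfi,dfp,dhp,dip,fhx,fpx,pwx] rk=8  ker:fhp,fip
∂1c = 0
c vs im∂2: residual ≠ 0 ⇒ not boundary

cycle:yes boundary:no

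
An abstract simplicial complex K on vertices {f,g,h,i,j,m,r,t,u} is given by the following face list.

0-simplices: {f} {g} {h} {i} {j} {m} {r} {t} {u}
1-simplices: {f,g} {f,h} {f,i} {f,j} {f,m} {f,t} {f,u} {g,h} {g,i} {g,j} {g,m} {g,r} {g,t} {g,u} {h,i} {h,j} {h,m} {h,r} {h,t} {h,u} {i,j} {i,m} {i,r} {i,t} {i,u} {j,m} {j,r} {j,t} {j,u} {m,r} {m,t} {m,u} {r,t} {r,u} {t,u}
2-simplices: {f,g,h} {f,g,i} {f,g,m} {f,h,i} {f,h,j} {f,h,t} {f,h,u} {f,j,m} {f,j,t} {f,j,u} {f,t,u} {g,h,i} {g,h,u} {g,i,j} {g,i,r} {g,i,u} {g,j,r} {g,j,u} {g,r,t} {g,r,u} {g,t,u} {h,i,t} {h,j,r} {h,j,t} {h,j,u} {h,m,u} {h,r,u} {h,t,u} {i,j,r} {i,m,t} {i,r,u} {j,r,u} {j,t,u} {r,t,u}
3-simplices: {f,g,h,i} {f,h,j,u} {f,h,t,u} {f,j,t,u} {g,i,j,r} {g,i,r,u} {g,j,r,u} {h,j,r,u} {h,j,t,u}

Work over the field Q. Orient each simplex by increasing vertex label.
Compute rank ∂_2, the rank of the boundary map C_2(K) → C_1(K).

n_0=9 n_1=35 n_2=34 n_3=9  [Q]
∂1: piv[fg,fh,fi,fj,fm,ft,fu,gr] rk=8  ker:gh,gi,gj,gm,gt,gu,hi,hj,hm,hr,ht,hu,ij,im,ir,it,iu,jm,jr,jt,ju,mr,mt,mu,rt,ru,tu
∂2: piv[fgh,fgi,fgm,fhi,fhj,fht,fhu,fjm,fjt,fju,ftu,ghu,gij,gir,giu,gjr,gju,grt,gru,gtu,hit,hjr,hmu,imt] rk=24  ker:ghi,hjt,hju,hru,htu,ijr,iru,jru,jtu,rtu
∂3: piv[fghi,fhju,fhtu,fjtu,gijr,giru,gjru,hjru,hjtu] rk=9
rk∂_2=24

rank∂_2=24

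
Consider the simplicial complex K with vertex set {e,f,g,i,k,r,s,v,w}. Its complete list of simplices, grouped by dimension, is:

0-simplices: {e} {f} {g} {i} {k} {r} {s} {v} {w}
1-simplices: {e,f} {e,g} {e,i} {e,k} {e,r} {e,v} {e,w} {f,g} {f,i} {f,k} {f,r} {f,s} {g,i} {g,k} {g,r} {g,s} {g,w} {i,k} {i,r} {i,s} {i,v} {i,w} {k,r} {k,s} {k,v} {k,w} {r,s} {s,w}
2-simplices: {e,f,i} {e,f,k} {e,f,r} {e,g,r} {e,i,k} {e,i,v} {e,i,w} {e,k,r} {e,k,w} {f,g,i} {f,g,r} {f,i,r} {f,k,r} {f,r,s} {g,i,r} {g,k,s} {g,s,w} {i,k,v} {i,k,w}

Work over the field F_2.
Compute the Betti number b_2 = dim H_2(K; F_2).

n_0=9 n_1=28 n_2=19  [Z2]
∂1: piv[ef,eg,ei,ek,er,ev,ew,fs] rk=8  ker:fg,fi,fk,fr,gi,gk,gr,gs,gw,ik,ir,is,iv,iw,kr,ks,kv,kw,rs,sw
∂2: piv[efi,efk,efr,egr,eik,eiv,eiw,ekr,ekw,fgi,fgr,fir,frs,gks,gsw,ikv] rk=16  ker:fkr,gir,ikw
b_2=(19−16)−0=3

b_2=3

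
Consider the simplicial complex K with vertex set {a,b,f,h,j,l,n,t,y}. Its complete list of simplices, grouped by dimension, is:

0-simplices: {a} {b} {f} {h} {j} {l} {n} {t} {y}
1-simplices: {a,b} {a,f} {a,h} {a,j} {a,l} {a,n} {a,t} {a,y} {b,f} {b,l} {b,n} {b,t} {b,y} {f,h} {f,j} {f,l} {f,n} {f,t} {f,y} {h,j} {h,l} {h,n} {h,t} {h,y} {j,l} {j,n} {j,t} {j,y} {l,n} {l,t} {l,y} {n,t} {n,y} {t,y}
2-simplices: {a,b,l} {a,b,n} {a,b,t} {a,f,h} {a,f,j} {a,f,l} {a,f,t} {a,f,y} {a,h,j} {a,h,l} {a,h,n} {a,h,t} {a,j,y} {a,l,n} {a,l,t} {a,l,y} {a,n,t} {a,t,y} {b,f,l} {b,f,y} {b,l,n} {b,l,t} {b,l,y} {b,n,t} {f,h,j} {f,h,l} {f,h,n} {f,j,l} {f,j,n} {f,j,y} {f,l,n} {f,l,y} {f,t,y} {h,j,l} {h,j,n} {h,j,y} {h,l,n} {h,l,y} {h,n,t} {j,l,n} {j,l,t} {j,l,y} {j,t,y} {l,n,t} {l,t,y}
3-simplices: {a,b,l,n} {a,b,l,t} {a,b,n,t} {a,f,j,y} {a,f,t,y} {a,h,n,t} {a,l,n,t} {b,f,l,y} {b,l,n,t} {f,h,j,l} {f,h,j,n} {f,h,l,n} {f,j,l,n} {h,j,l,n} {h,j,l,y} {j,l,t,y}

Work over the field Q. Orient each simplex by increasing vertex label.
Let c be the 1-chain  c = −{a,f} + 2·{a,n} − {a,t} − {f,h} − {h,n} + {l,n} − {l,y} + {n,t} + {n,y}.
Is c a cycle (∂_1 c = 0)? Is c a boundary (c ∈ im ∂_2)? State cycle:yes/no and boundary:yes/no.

n_0=9 n_1=34 n_2=45 n_3=16  [Q]
∂1: piv[ab,af,ah,aj,al,an,at,ay] rk=8  ker:bf,bl,bn,bt,by,fh,fj,fl,fn,ft,fy,hj,hl,hn,ht,hy,jl,jn,jt,jy,ln,lt,ly,nt,ny,ty
∂2: piv[abl,abn,abt,afh,afj,afl,aft,afy,ahj,ahl,ahn,aht,ajy,aln,alt,aly,ant,aty,bfl,bfy,fhn,fjl,fjn,hjy,jlt] rk=25  ker:bln,blt,bly,bnt,fhj,fhl,fjy,fln,fly,fty,hjl,hjn,hln,hly,hnt,jln,jly,jty,lnt,lty
∂3: piv[abln,ablt,abnt,afjy,afty,ahnt,alnt,bfly,fhjl,fhjn,fhln,fjln,hjly,jlty] rk=14  ker:blnt,hjln
∂1c = 0
c vs im∂2: residual ≠ 0 ⇒ not boundary

cycle:yes boundary:no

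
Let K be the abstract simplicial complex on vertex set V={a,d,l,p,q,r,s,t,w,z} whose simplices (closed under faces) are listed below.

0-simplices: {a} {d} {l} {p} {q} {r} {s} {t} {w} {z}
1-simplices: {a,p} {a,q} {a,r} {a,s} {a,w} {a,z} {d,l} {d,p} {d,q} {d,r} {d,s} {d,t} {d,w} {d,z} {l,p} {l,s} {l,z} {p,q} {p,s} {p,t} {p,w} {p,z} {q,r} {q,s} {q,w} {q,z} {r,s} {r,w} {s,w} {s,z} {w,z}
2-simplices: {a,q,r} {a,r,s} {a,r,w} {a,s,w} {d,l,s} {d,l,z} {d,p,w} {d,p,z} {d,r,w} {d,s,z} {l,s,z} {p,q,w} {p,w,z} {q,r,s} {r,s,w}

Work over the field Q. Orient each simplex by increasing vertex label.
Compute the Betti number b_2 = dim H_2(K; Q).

n_0=10 n_1=31 n_2=15  [Q]
∂1: piv[ap,aq,ar,as,aw,az,dl,dp,dt] rk=9  ker:dq,dr,ds,dw,dz,lp,ls,lz,pq,ps,pt,pw,pz,qr,qs,qw,qz,rs,rw,sw,sz,wz
∂2: piv[aqr,ars,arw,asw,dls,dlz,dpw,dpz,drw,dsz,pqw,pwz,qrs] rk=13  ker:lsz,rsw
b_2=(15−13)−0=2

b_2=2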